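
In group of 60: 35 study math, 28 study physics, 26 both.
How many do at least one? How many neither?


|A∪B| = 35+28-26 = 37
Neither = 60-37 = 23

At least one: 37; Neither: 23


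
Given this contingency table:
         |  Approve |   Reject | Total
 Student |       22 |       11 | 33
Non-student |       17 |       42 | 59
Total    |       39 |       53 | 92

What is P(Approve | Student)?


P(Approve | Student) = 22/(22+11) = 22/33 = 2/3

P(Approve|Student) = 2/3 ≈ 66.67%


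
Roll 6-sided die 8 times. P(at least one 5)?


P(no 5)^8 = (5/6)^8 = 390625/1679616
P(≥1) = 1 - 390625/1679616 = 1288991/1679616

P = 1288991/1679616 ≈ 76.74%


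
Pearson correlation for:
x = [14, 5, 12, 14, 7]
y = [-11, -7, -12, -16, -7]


n=5, Σx=52, Σy=-53, Σxy=-606, Σx²=610, Σy²=619
r = (5×(-606) - 52×(-53))/√((5×610 - 52²)(5×619 - (-53)²))
= -274/√(346×286) = -274/√98956 ≈ -274/314.5727 ≈ -0.8710

r ≈ -0.8710


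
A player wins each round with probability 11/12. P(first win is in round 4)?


Geometric: P(X=4) = (1-p)^(k-1)×p = (1/12)^3×11/12 = 11/20736

P(X=4) = 11/20736 ≈ 0.05%


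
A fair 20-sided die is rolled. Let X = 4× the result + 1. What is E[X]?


E[die] = (1+20)/2 = 21/2
E[X] = 4×21/2 + 1 = 43

E[X] = 43


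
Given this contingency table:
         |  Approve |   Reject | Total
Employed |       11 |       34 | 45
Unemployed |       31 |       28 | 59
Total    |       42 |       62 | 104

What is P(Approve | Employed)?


P(Approve | Employed) = 11/(11+34) = 11/45

P(Approve|Employed) = 11/45 ≈ 24.44%


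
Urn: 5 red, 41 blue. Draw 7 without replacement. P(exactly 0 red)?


Hypergeometric: C(5,0)×C(41,7)/C(46,7)
= 1×22481940/53524680 = 9139/21758

P(X=0) = 9139/21758 ≈ 42.00%


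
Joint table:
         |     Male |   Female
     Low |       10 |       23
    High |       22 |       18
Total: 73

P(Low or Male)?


P(Low∨Male) = P(Low) + P(Male) - P(Low∧Male)
= (33 + 32 - 10)/73 = 55/73

P = 55/73 ≈ 75.34%


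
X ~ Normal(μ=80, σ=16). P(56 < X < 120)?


z₁=(56-80)/16=-1.5, z₂=(120-80)/16=2.5
P = Φ(2.5) - Φ(-1.5) = 0.993790 - 0.066807 = 0.926983 ≈ 0.9270

P(56 < X < 120) ≈ 0.9270


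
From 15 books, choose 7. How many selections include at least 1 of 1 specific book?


Complement: C(15,7) - C(14,7) = 6435 - 3432 = 3003

3003


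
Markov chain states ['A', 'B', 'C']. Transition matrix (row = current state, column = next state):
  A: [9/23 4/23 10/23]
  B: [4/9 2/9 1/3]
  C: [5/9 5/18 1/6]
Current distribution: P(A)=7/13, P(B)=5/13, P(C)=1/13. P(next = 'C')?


P(next=C) = Σᵢ P(now=i)×P(i→C)
= 7/13×10/23 + 5/13×1/3 + 1/13×1/6
= 70/299 + 5/39 + 1/78 = 673/1794

P = 673/1794 ≈ 0.3751


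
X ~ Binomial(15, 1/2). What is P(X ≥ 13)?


P(X ≥ 13) = Σ P(X=i) for i=13..15
P(X=13) = 105/32768
P(X=14) = 15/32768
P(X=15) = 1/32768
Sum = 121/32768

P(X ≥ 13) = 121/32768 ≈ 0.37%


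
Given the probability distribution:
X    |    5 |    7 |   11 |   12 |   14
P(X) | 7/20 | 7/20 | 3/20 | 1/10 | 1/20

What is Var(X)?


E[X] = 31/4
E[X²] = 273/4
Var(X) = E[X²] - (E[X])² = 273/4 - 961/16 = 131/16

Var(X) = 131/16 ≈ 8.1875


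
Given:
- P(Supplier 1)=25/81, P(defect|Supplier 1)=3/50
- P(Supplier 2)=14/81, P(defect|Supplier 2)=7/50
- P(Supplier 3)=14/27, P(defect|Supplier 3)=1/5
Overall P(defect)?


P(B) = Σ P(B|Aᵢ)×P(Aᵢ)
  3/50×25/81 = 1/54
  7/50×14/81 = 49/2025
  1/5×14/27 = 14/135
Sum = 593/4050

P(defect) = 593/4050 ≈ 14.64%


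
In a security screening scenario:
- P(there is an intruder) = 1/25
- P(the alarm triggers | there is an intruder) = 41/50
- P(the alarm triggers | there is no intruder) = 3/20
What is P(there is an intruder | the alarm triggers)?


Using Bayes' theorem:
P(A|B) = P(B|A)·P(A) / P(B)

P(the alarm triggers) = 41/50 × 1/25 + 3/20 × 24/25
= 41/1250 + 18/125 = 221/1250

P(there is an intruder|the alarm triggers) = (41/1250) / (221/1250) = 41/221

P(there is an intruder|the alarm triggers) = 41/221 ≈ 18.55%


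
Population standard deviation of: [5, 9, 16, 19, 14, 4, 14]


Mean = 81/7
  (5-81/7)²=2116/49
  (9-81/7)²=324/49
  (16-81/7)²=961/49
  (19-81/7)²=2704/49
  (14-81/7)²=289/49
  (4-81/7)²=2809/49
  (14-81/7)²=289/49
Σ(x-μ)² = 1356/7
σ² = (1356/7)/7 = 1356/49

σ = √(1356/49) ≈ 5.2606


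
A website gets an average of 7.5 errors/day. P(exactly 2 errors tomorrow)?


Poisson(λ=7.5): P(X=2) = e^(-λ)×λ^k/k!
= e^(-7.5) × 7.5^2 / 2!
≈ 0.0005530843701 × 56.25 / 2 ≈ 0.015555

P(X=2) ≈ 0.015555 ≈ 1.56%


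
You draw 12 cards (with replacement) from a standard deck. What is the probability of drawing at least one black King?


P(not a black King) = 50/52 = 25/26
P(none in 12 draws) = (25/26)^12 = 59604644775390625/95428956661682176
P(≥1 black King) = 1 - 59604644775390625/95428956661682176 = 35824311886291551/95428956661682176

P = 35824311886291551/95428956661682176 ≈ 37.54%


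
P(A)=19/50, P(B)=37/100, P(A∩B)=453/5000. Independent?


P(A)×P(B) = 703/5000
P(A∩B) = 453/5000
Not equal → NOT independent

No, not independent


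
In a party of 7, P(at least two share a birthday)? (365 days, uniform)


P(all different) = Π(365-i)/365 for i=0..6
= 0.943764
P(match) = 1 - 0.943764 = 0.056236

P ≈ 0.0562 ≈ 5.62%


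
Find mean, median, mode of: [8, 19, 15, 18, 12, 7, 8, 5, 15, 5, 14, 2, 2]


Sorted: [2, 2, 5, 5, 7, 8, 8, 12, 14, 15, 15, 18, 19]
Mean = 130/13 = 10
Median = 8
Freq: {8: 2, 19: 1, 15: 2, 18: 1, 12: 1, 7: 1, 5: 2, 14: 1, 2: 2}
Mode: [2, 5, 8, 15]

Mean=10, Median=8, Mode=[2, 5, 8, 15]


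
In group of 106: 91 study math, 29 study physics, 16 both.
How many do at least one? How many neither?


|A∪B| = 91+29-16 = 104
Neither = 106-104 = 2

At least one: 104; Neither: 2


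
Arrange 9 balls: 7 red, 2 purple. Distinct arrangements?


9!/(7!×2!) = 36

36


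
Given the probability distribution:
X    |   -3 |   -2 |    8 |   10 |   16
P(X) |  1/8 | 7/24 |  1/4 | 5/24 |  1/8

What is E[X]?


E[X] = Σ x·P(X=x)
= (-3)×(1/8) + (-2)×(7/24) + (8)×(1/4) + (10)×(5/24) + (16)×(1/8)
= 41/8

E[X] = 41/8


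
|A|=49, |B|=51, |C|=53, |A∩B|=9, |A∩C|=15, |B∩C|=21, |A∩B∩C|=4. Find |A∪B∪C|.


|A∪B∪C| = 49+51+53-9-15-21+4 = 112

|A∪B∪C| = 112


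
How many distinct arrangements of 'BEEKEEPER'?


Letters: 9, freq: {'B': 1, 'E': 5, 'K': 1, 'P': 1, 'R': 1}
9!/(1!×5!×1!×1!×1!) = 362880/120 = 3024

3024


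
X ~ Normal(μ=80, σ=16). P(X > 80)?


z = (80-80)/16 = 0.0
P(X > 80) = 1 - P(Z ≤ 0.0) = 1 - 0.5000 = 0.5000

P(X > 80) ≈ 0.5000


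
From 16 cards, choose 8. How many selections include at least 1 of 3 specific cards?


Complement: C(16,8) - C(13,8) = 12870 - 1287 = 11583

11583


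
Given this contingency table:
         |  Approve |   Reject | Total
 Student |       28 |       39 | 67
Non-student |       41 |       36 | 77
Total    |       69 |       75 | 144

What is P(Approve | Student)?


P(Approve | Student) = 28/(28+39) = 28/67

P(Approve|Student) = 28/67 ≈ 41.79%


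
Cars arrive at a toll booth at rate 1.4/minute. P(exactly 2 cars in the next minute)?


Poisson(λ=1.4): P(X=2) = e^(-λ)×λ^k/k!
= e^(-1.4) × 1.4^2 / 2!
≈ 0.2465969639 × 1.96 / 2 ≈ 0.241665

P(X=2) ≈ 0.241665 ≈ 24.17%


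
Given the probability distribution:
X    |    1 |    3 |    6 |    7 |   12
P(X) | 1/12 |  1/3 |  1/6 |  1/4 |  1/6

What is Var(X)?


E[X] = 35/6
E[X²] = 136/3
Var(X) = E[X²] - (E[X])² = 136/3 - 1225/36 = 407/36

Var(X) = 407/36 ≈ 11.3056


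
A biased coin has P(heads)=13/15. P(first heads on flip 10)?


Geometric: P(X=10) = (1-p)^(k-1)×p = (2/15)^9×13/15 = 6656/576650390625

P(X=10) = 6656/576650390625 ≈ 0.00%


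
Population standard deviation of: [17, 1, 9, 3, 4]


Mean = 34/5
  (17-34/5)²=2601/25
  (1-34/5)²=841/25
  (9-34/5)²=121/25
  (3-34/5)²=361/25
  (4-34/5)²=196/25
Σ(x-μ)² = 824/5
σ² = (824/5)/5 = 824/25

σ = √(824/25) ≈ 5.7411


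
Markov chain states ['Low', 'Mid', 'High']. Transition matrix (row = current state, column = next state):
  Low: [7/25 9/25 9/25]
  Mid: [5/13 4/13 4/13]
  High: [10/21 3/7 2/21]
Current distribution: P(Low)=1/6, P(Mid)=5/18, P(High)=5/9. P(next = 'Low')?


P(next=Low) = Σᵢ P(now=i)×P(i→Low)
= 1/6×7/25 + 5/18×5/13 + 5/9×10/21
= 7/150 + 25/234 + 50/189 = 25679/61425

P = 25679/61425 ≈ 0.4181


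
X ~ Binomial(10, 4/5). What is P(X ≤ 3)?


P(X ≤ 3) = Σ P(X=i) for i=0..3
P(X=0) = 1/9765625
P(X=1) = 8/1953125
P(X=2) = 144/1953125
P(X=3) = 1536/1953125
Sum = 8441/9765625

P(X ≤ 3) = 8441/9765625 ≈ 0.09%


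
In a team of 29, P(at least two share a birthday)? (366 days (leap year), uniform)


P(all different) = Π(366-i)/366 for i=0..28
= 0.320056
P(match) = 1 - 0.320056 = 0.679944

P ≈ 0.6799 ≈ 67.99%


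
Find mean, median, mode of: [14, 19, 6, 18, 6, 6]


Sorted: [6, 6, 6, 14, 18, 19]
Mean = 69/6 = 23/2
Median = 10
Freq: {14: 1, 19: 1, 6: 3, 18: 1}
Mode: [6]

Mean=23/2, Median=10, Mode=6


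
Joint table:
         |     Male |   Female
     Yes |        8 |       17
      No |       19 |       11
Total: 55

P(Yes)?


P(Yes) = (8+17)/55 = 25/55 = 5/11

P(Yes) = 5/11 ≈ 45.45%


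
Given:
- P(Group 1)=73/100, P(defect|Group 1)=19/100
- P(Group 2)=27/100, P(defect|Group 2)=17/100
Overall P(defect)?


P(B) = Σ P(B|Aᵢ)×P(Aᵢ)
  19/100×73/100 = 1387/10000
  17/100×27/100 = 459/10000
Sum = 923/5000

P(defect) = 923/5000 ≈ 18.46%


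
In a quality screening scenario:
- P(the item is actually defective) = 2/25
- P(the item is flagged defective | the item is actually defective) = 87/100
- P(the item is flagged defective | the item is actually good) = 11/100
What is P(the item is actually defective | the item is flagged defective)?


Using Bayes' theorem:
P(A|B) = P(B|A)·P(A) / P(B)

P(the item is flagged defective) = 87/100 × 2/25 + 11/100 × 23/25
= 87/1250 + 253/2500 = 427/2500

P(the item is actually defective|the item is flagged defective) = (87/1250) / (427/2500) = 174/427

P(the item is actually defective|the item is flagged defective) = 174/427 ≈ 40.75%


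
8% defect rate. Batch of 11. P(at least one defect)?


P(all good) = (23/25)^11 = 952809757913927/2384185791015625
P(≥1 defect) = 1431376033101698/2384185791015625

P = 1431376033101698/2384185791015625 ≈ 60.04%


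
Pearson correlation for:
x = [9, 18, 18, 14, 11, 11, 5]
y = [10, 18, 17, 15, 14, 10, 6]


n=7, Σx=86, Σy=90, Σxy=1224, Σx²=1192, Σy²=1270
r = (7×1224 - 86×90)/√((7×1192 - 86²)(7×1270 - 90²))
= 828/√(948×790) = 828/√748920 ≈ 828/865.4016 ≈ 0.9568

r ≈ 0.9568


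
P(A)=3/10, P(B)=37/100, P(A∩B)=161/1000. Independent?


P(A)×P(B) = 111/1000
P(A∩B) = 161/1000
Not equal → NOT independent

No, not independent


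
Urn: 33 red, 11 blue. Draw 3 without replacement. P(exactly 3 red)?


Hypergeometric: C(33,3)×C(11,0)/C(44,3)
= 5456×1/13244 = 124/301

P(X=3) = 124/301 ≈ 41.20%


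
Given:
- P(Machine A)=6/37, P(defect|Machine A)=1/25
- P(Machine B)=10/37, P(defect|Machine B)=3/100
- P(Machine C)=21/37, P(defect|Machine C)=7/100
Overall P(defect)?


P(B) = Σ P(B|Aᵢ)×P(Aᵢ)
  1/25×6/37 = 6/925
  3/100×10/37 = 3/370
  7/100×21/37 = 147/3700
Sum = 201/3700

P(defect) = 201/3700 ≈ 5.43%


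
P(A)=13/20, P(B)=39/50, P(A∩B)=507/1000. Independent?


P(A)×P(B) = 507/1000
P(A∩B) = 507/1000
Equal ✓ → Independent

Yes, independent


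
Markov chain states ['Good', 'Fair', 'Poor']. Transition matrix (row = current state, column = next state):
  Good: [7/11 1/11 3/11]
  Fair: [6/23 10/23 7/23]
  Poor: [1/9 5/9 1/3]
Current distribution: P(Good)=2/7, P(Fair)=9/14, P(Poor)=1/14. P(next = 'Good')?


P(next=Good) = Σᵢ P(now=i)×P(i→Good)
= 2/7×7/11 + 9/14×6/23 + 1/14×1/9
= 2/11 + 27/161 + 1/126 = 11395/31878

P = 11395/31878 ≈ 0.3575


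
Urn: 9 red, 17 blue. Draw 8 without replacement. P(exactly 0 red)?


Hypergeometric: C(9,0)×C(17,8)/C(26,8)
= 1×24310/1562275 = 34/2185

P(X=0) = 34/2185 ≈ 1.56%


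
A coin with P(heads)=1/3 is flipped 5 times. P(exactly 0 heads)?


Binomial: P(X=0) = C(5,0)×p^0×(1-p)^5
= 1 × 1 × 32/243 = 32/243

P(X=0) = 32/243 ≈ 13.17%


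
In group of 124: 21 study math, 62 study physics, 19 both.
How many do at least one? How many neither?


|A∪B| = 21+62-19 = 64
Neither = 124-64 = 60

At least one: 64; Neither: 60


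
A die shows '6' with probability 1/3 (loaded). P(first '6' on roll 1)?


Geometric: P(X=1) = (1-p)^(k-1)×p = (2/3)^0×1/3 = 1/3

P(X=1) = 1/3 ≈ 33.33%


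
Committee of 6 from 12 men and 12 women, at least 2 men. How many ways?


Count by #men:
  2M,4W: C(12,2)×C(12,4)=32670
  3M,3W: C(12,3)×C(12,3)=48400
  4M,2W: C(12,4)×C(12,2)=32670
  5M,1W: C(12,5)×C(12,1)=9504
  6M,0W: C(12,6)×C(12,0)=924
Total = 124168

124168


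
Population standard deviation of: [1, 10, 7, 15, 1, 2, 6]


Mean = 42/7 = 6
  (1-6)²=25
  (10-6)²=16
  (7-6)²=1
  (15-6)²=81
  (1-6)²=25
  (2-6)²=16
  (6-6)²=0
Σ(x-μ)² = 164
σ² = 164/7

σ = √(164/7) ≈ 4.8403


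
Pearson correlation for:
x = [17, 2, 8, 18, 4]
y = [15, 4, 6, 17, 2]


n=5, Σx=49, Σy=44, Σxy=625, Σx²=697, Σy²=570
r = (5×625 - 49×44)/√((5×697 - 49²)(5×570 - 44²))
= 969/√(1084×914) = 969/√990776 ≈ 969/995.3773 ≈ 0.9735

r ≈ 0.9735


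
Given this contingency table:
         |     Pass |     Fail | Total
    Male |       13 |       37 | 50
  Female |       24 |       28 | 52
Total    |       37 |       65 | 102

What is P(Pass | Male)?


P(Pass | Male) = 13/(13+37) = 13/50

P(Pass|Male) = 13/50 ≈ 26.00%


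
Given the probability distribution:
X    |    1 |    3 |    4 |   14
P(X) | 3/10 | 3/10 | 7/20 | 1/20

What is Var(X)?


E[X] = 33/10
E[X²] = 92/5
Var(X) = E[X²] - (E[X])² = 92/5 - 1089/100 = 751/100

Var(X) = 751/100 ≈ 7.5100


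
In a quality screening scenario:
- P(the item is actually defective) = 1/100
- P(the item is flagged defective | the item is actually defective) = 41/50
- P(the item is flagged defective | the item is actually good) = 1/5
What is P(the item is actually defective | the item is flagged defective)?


Using Bayes' theorem:
P(A|B) = P(B|A)·P(A) / P(B)

P(the item is flagged defective) = 41/50 × 1/100 + 1/5 × 99/100
= 41/5000 + 99/500 = 1031/5000

P(the item is actually defective|the item is flagged defective) = (41/5000) / (1031/5000) = 41/1031

P(the item is actually defective|the item is flagged defective) = 41/1031 ≈ 3.98%


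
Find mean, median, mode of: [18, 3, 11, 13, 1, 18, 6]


Sorted: [1, 3, 6, 11, 13, 18, 18]
Mean = 70/7 = 10
Median = 11
Freq: {18: 2, 3: 1, 11: 1, 13: 1, 1: 1, 6: 1}
Mode: [18]

Mean=10, Median=11, Mode=18


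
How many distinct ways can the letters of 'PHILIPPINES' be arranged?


Letters: 11, freq: {'P': 3, 'H': 1, 'I': 3, 'L': 1, 'N': 1, 'E': 1, 'S': 1}
11!/(3!×1!×3!×1!×1!×1!×1!) = 39916800/36 = 1108800

1108800


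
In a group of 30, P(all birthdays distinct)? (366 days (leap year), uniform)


P(all different) = Π(366-i)/366 for i=0..29
= (366/366)×(365/366)×...×(337/366)
= 0.294697

P ≈ 0.2947 ≈ 29.47%


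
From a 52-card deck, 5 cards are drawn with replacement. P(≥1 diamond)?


P(not a diamond) = 39/52 = 3/4
P(none in 5 draws) = (3/4)^5 = 243/1024
P(≥1 diamond) = 1 - 243/1024 = 781/1024

P = 781/1024 ≈ 76.27%


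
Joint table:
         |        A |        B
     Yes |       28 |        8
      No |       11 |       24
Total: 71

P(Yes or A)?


P(Yes∨A) = P(Yes) + P(A) - P(Yes∧A)
= (36 + 39 - 28)/71 = 47/71

P = 47/71 ≈ 66.20%


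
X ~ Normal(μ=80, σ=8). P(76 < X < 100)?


z₁=(76-80)/8=-0.5, z₂=(100-80)/8=2.5
P = Φ(2.5) - Φ(-0.5) = 0.993790 - 0.308538 = 0.685252 ≈ 0.6853

P(76 < X < 100) ≈ 0.6853


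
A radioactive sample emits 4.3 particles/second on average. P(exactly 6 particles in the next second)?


Poisson(λ=4.3): P(X=6) = e^(-λ)×λ^k/k!
= e^(-4.3) × 4.3^6 / 6!
≈ 0.01356855901 × 6321.363049 / 720 ≈ 0.119127

P(X=6) ≈ 0.119127 ≈ 11.91%


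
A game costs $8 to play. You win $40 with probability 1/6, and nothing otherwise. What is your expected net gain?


E[gain] = (40-8)×1/6 + (-8)×5/6
= 16/3 - 20/3 = -4/3

Expected net gain = $-4/3 ≈ $-1.33


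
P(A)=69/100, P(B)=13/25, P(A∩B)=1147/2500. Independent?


P(A)×P(B) = 897/2500
P(A∩B) = 1147/2500
Not equal → NOT independent

No, not independent


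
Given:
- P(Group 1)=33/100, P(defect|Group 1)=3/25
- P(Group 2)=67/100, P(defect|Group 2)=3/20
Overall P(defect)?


P(B) = Σ P(B|Aᵢ)×P(Aᵢ)
  3/25×33/100 = 99/2500
  3/20×67/100 = 201/2000
Sum = 1401/10000

P(defect) = 1401/10000 ≈ 14.01%


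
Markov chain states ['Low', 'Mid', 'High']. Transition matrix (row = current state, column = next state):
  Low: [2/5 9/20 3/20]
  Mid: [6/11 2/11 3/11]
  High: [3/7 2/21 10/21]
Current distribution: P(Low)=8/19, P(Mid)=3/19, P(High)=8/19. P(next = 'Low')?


P(next=Low) = Σᵢ P(now=i)×P(i→Low)
= 8/19×2/5 + 3/19×6/11 + 8/19×3/7
= 16/95 + 18/209 + 24/133 = 3182/7315

P = 3182/7315 ≈ 0.4350


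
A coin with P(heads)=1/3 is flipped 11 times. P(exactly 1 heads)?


Binomial: P(X=1) = C(11,1)×p^1×(1-p)^10
= 11 × 1/3 × 1024/59049 = 11264/177147

P(X=1) = 11264/177147 ≈ 6.36%


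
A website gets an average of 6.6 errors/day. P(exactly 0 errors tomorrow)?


Poisson(λ=6.6): P(X=0) = e^(-λ)×λ^k/k!
= e^(-6.6) × 6.6^0 / 0!
≈ 0.001360368038 × 1 / 1 ≈ 0.001360

P(X=0) ≈ 0.001360 ≈ 0.14%


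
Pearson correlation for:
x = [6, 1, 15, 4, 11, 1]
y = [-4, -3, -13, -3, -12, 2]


n=6, Σx=38, Σy=-33, Σxy=-364, Σx²=400, Σy²=351
r = (6×(-364) - 38×(-33))/√((6×400 - 38²)(6×351 - (-33)²))
= -930/√(956×1017) = -930/√972252 ≈ -930/986.0284 ≈ -0.9432

r ≈ -0.9432


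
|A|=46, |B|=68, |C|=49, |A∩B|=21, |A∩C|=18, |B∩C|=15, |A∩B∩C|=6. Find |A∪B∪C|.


|A∪B∪C| = 46+68+49-21-18-15+6 = 115

|A∪B∪C| = 115


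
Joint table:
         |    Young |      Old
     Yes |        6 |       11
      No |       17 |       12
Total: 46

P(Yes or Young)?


P(Yes∨Young) = P(Yes) + P(Young) - P(Yes∧Young)
= (17 + 23 - 6)/46 = 34/46 = 17/23

P = 17/23 ≈ 73.91%


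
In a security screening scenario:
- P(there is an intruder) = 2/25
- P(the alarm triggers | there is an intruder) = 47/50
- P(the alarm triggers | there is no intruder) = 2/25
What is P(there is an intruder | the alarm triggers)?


Using Bayes' theorem:
P(A|B) = P(B|A)·P(A) / P(B)

P(the alarm triggers) = 47/50 × 2/25 + 2/25 × 23/25
= 47/625 + 46/625 = 93/625

P(there is an intruder|the alarm triggers) = (47/625) / (93/625) = 47/93

P(there is an intruder|the alarm triggers) = 47/93 ≈ 50.54%


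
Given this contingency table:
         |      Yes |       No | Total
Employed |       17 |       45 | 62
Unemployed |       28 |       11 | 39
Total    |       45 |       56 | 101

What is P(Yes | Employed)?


P(Yes | Employed) = 17/(17+45) = 17/62

P(Yes|Employed) = 17/62 ≈ 27.42%


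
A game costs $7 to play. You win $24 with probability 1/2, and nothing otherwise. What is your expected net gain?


E[gain] = (24-7)×1/2 + (-7)×1/2
= 17/2 - 7/2 = 5

Expected net gain = $5 ≈ $5.00


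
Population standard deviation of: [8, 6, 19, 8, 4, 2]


Mean = 47/6
  (8-47/6)²=1/36
  (6-47/6)²=121/36
  (19-47/6)²=4489/36
  (8-47/6)²=1/36
  (4-47/6)²=529/36
  (2-47/6)²=1225/36
Σ(x-μ)² = 1061/6
σ² = (1061/6)/6 = 1061/36

σ = √(1061/36) ≈ 5.4288


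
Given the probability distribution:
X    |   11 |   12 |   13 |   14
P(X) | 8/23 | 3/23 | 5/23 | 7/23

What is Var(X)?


E[X] = 287/23
E[X²] = 3617/23
Var(X) = E[X²] - (E[X])² = 3617/23 - 82369/529 = 822/529

Var(X) = 822/529 ≈ 1.5539


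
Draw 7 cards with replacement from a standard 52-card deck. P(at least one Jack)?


P(not a Jack) = 48/52 = 12/13
P(none in 7 draws) = (12/13)^7 = 35831808/62748517
P(≥1 Jack) = 1 - 35831808/62748517 = 26916709/62748517

P = 26916709/62748517 ≈ 42.90%


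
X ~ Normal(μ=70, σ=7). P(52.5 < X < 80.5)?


z₁=(52.5-70)/7=-2.5, z₂=(80.5-70)/7=1.5
P = Φ(1.5) - Φ(-2.5) = 0.933193 - 0.006210 = 0.926983 ≈ 0.9270

P(52.5 < X < 80.5) ≈ 0.9270


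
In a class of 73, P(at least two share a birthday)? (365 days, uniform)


P(all different) = Π(365-i)/365 for i=0..72
= 0.000439
P(match) = 1 - 0.000439 = 0.999561

P ≈ 0.9996 ≈ 99.96%


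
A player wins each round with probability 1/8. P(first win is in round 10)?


Geometric: P(X=10) = (1-p)^(k-1)×p = (7/8)^9×1/8 = 40353607/1073741824

P(X=10) = 40353607/1073741824 ≈ 3.76%


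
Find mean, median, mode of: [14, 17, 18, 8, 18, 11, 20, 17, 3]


Sorted: [3, 8, 11, 14, 17, 17, 18, 18, 20]
Mean = 126/9 = 14
Median = 17
Freq: {14: 1, 17: 2, 18: 2, 8: 1, 11: 1, 20: 1, 3: 1}
Mode: [17, 18]

Mean=14, Median=17, Mode=[17, 18]


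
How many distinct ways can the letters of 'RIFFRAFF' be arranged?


Letters: 8, freq: {'R': 2, 'I': 1, 'F': 4, 'A': 1}
8!/(2!×1!×4!×1!) = 40320/48 = 840

840


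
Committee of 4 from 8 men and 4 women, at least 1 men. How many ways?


Count by #men:
  1M,3W: C(8,1)×C(4,3)=32
  2M,2W: C(8,2)×C(4,2)=168
  3M,1W: C(8,3)×C(4,1)=224
  4M,0W: C(8,4)×C(4,0)=70
Total = 494

494


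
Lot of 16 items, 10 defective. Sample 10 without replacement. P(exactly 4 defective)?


Hypergeometric: C(10,4)×C(6,6)/C(16,10)
= 210×1/8008 = 15/572

P(X=4) = 15/572 ≈ 2.62%


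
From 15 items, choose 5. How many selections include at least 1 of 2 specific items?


Complement: C(15,5) - C(13,5) = 3003 - 1287 = 1716

1716


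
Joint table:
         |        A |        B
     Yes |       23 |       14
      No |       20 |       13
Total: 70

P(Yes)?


P(Yes) = (23+14)/70 = 37/70

P(Yes) = 37/70 ≈ 52.86%


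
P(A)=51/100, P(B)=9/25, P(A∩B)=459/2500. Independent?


P(A)×P(B) = 459/2500
P(A∩B) = 459/2500
Equal ✓ → Independent

Yes, independent


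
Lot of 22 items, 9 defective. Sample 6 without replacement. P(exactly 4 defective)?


Hypergeometric: C(9,4)×C(13,2)/C(22,6)
= 126×78/74613 = 468/3553

P(X=4) = 468/3553 ≈ 13.17%


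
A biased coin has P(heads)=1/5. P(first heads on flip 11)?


Geometric: P(X=11) = (1-p)^(k-1)×p = (4/5)^10×1/5 = 1048576/48828125

P(X=11) = 1048576/48828125 ≈ 2.15%


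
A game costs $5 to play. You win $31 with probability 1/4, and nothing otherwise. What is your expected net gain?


E[gain] = (31-5)×1/4 + (-5)×3/4
= 13/2 - 15/4 = 11/4

Expected net gain = $11/4 ≈ $2.75


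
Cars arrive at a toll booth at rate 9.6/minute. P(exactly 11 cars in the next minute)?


Poisson(λ=9.6): P(X=11) = e^(-λ)×λ^k/k!
= e^(-9.6) × 9.6^11 / 11!
≈ 6.772873649e-05 × 63823933055.2 / 39916800 ≈ 0.108293

P(X=11) ≈ 0.108293 ≈ 10.83%


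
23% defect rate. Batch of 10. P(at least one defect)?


P(all good) = (77/100)^10 = 7326680472586200649/100000000000000000000
P(≥1 defect) = 92673319527413799351/100000000000000000000

P = 92673319527413799351/100000000000000000000 ≈ 92.67%


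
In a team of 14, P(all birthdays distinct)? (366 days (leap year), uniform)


P(all different) = Π(366-i)/366 for i=0..13
= (366/366)×(365/366)×...×(353/366)
= 0.777440

P ≈ 0.7774 ≈ 77.74%


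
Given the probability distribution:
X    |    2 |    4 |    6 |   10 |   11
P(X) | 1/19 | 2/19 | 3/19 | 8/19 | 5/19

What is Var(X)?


E[X] = 163/19
E[X²] = 1549/19
Var(X) = E[X²] - (E[X])² = 1549/19 - 26569/361 = 2862/361

Var(X) = 2862/361 ≈ 7.9280


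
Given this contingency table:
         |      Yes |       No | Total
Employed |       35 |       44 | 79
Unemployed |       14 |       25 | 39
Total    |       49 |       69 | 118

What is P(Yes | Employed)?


P(Yes | Employed) = 35/(35+44) = 35/79

P(Yes|Employed) = 35/79 ≈ 44.30%


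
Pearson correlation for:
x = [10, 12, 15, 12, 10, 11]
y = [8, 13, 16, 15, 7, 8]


n=6, Σx=70, Σy=67, Σxy=814, Σx²=834, Σy²=827
r = (6×814 - 70×67)/√((6×834 - 70²)(6×827 - 67²))
= 194/√(104×473) = 194/√49192 ≈ 194/221.7927 ≈ 0.8747

r ≈ 0.8747


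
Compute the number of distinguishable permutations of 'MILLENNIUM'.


Letters: 10, freq: {'M': 2, 'I': 2, 'L': 2, 'E': 1, 'N': 2, 'U': 1}
10!/(2!×2!×2!×1!×2!×1!) = 3628800/16 = 226800

226800


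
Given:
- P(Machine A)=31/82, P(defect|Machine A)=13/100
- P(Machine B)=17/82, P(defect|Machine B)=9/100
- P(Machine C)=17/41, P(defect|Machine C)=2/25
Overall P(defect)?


P(B) = Σ P(B|Aᵢ)×P(Aᵢ)
  13/100×31/82 = 403/8200
  9/100×17/82 = 153/8200
  2/25×17/41 = 34/1025
Sum = 207/2050

P(defect) = 207/2050 ≈ 10.10%


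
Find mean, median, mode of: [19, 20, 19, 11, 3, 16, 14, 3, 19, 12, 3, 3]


Sorted: [3, 3, 3, 3, 11, 12, 14, 16, 19, 19, 19, 20]
Mean = 142/12 = 71/6
Median = 13
Freq: {19: 3, 20: 1, 11: 1, 3: 4, 16: 1, 14: 1, 12: 1}
Mode: [3]

Mean=71/6, Median=13, Mode=3


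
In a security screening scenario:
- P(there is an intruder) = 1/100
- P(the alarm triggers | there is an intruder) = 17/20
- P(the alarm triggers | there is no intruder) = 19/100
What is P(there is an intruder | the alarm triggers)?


Using Bayes' theorem:
P(A|B) = P(B|A)·P(A) / P(B)

P(the alarm triggers) = 17/20 × 1/100 + 19/100 × 99/100
= 17/2000 + 1881/10000 = 983/5000

P(there is an intruder|the alarm triggers) = (17/2000) / (983/5000) = 85/1966

P(there is an intruder|the alarm triggers) = 85/1966 ≈ 4.32%


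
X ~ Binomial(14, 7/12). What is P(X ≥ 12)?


P(X ≥ 12) = Σ P(X=i) for i=12..14
P(X=12) = 31488928382275/1283918464548864
P(X=13) = 3391115364245/641959232274432
P(X=14) = 678223072849/1283918464548864
Sum = 6491563697269/213986410758144

P(X ≥ 12) = 6491563697269/213986410758144 ≈ 3.03%


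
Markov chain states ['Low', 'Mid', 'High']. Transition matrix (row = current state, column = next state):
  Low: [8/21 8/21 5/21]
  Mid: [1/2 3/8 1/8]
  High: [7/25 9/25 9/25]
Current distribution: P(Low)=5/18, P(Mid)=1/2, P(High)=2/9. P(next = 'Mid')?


P(next=Mid) = Σᵢ P(now=i)×P(i→Mid)
= 5/18×8/21 + 1/2×3/8 + 2/9×9/25
= 20/189 + 3/16 + 2/25 = 28223/75600

P = 28223/75600 ≈ 0.3733


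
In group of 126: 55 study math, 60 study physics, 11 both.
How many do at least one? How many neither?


|A∪B| = 55+60-11 = 104
Neither = 126-104 = 22

At least one: 104; Neither: 22


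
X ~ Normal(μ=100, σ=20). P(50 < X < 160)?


z₁=(50-100)/20=-2.5, z₂=(160-100)/20=3.0
P = Φ(3.0) - Φ(-2.5) = 0.998650 - 0.006210 = 0.992440 ≈ 0.9924

P(50 < X < 160) ≈ 0.9924


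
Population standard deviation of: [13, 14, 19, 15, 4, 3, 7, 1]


Mean = 76/8 = 19/2
  (13-19/2)²=49/4
  (14-19/2)²=81/4
  (19-19/2)²=361/4
  (15-19/2)²=121/4
  (4-19/2)²=121/4
  (3-19/2)²=169/4
  (7-19/2)²=25/4
  (1-19/2)²=289/4
Σ(x-μ)² = 304
σ² = 304/8 = 38

σ = √(38) ≈ 6.1644


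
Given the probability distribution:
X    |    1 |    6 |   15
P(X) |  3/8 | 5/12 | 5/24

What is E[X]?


E[X] = Σ x·P(X=x)
= (1)×(3/8) + (6)×(5/12) + (15)×(5/24)
= 6

E[X] = 6


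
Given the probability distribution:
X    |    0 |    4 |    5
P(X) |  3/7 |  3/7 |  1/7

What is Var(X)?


E[X] = 17/7
E[X²] = 73/7
Var(X) = E[X²] - (E[X])² = 73/7 - 289/49 = 222/49

Var(X) = 222/49 ≈ 4.5306


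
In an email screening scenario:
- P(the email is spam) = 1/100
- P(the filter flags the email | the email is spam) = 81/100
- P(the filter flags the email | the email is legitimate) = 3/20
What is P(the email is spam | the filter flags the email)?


Using Bayes' theorem:
P(A|B) = P(B|A)·P(A) / P(B)

P(the filter flags the email) = 81/100 × 1/100 + 3/20 × 99/100
= 81/10000 + 297/2000 = 783/5000

P(the email is spam|the filter flags the email) = (81/10000) / (783/5000) = 3/58

P(the email is spam|the filter flags the email) = 3/58 ≈ 5.17%


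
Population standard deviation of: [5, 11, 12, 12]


Mean = 40/4 = 10
  (5-10)²=25
  (11-10)²=1
  (12-10)²=4
  (12-10)²=4
Σ(x-μ)² = 34
σ² = 34/4 = 17/2

σ = √(17/2) ≈ 2.9155


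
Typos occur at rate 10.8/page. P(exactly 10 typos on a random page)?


Poisson(λ=10.8): P(X=10) = e^(-λ)×λ^k/k!
= e^(-10.8) × 10.8^10 / 10!
≈ 2.039950341e-05 × 21589249972.7 / 3628800 ≈ 0.121365

P(X=10) ≈ 0.121365 ≈ 12.14%


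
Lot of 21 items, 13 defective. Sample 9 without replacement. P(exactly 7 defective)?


Hypergeometric: C(13,7)×C(8,2)/C(21,9)
= 1716×28/293930 = 264/1615

P(X=7) = 264/1615 ≈ 16.35%


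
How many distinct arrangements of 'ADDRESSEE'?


Letters: 9, freq: {'A': 1, 'D': 2, 'R': 1, 'E': 3, 'S': 2}
9!/(1!×2!×1!×3!×2!) = 362880/24 = 15120

15120


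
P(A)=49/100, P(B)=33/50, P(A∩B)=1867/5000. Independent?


P(A)×P(B) = 1617/5000
P(A∩B) = 1867/5000
Not equal → NOT independent

No, not independent


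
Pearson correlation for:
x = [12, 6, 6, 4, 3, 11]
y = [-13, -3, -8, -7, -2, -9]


n=6, Σx=42, Σy=-42, Σxy=-355, Σx²=362, Σy²=376
r = (6×(-355) - 42×(-42))/√((6×362 - 42²)(6×376 - (-42)²))
= -366/√(408×492) = -366/√200736 ≈ -366/448.0357 ≈ -0.8169

r ≈ -0.8169


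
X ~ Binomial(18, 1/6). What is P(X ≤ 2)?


P(X ≤ 2) = Σ P(X=i) for i=0..2
P(X=0) = 3814697265625/101559956668416
P(X=1) = 762939453125/5642219814912
P(X=2) = 2593994140625/11284439629824
Sum = 10223388671875/25389989167104

P(X ≤ 2) = 10223388671875/25389989167104 ≈ 40.27%


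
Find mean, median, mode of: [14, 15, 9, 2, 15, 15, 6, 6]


Sorted: [2, 6, 6, 9, 14, 15, 15, 15]
Mean = 82/8 = 41/4
Median = 23/2
Freq: {14: 1, 15: 3, 9: 1, 2: 1, 6: 2}
Mode: [15]

Mean=41/4, Median=23/2, Mode=15


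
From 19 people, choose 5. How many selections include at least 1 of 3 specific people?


Complement: C(19,5) - C(16,5) = 11628 - 4368 = 7260

7260


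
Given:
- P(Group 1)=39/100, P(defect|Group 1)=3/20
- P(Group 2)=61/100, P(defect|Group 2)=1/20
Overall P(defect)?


P(B) = Σ P(B|Aᵢ)×P(Aᵢ)
  3/20×39/100 = 117/2000
  1/20×61/100 = 61/2000
Sum = 89/1000

P(defect) = 89/1000 ≈ 8.90%


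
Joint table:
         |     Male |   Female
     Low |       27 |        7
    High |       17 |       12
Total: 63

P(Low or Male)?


P(Low∨Male) = P(Low) + P(Male) - P(Low∧Male)
= (34 + 44 - 27)/63 = 51/63 = 17/21

P = 17/21 ≈ 80.95%


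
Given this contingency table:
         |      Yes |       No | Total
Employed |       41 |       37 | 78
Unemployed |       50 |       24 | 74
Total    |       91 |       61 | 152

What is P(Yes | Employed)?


P(Yes | Employed) = 41/(41+37) = 41/78

P(Yes|Employed) = 41/78 ≈ 52.56%


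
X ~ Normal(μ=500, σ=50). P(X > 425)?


z = (425-500)/50 = -1.5
P(X > 425) = 1 - P(Z ≤ -1.5) = 1 - 0.0668 = 0.9332

P(X > 425) ≈ 0.9332


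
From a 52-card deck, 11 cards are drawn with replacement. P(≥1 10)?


P(not a 10) = 48/52 = 12/13
P(none in 11 draws) = (12/13)^11 = 743008370688/1792160394037
P(≥1 10) = 1 - 743008370688/1792160394037 = 1049152023349/1792160394037

P = 1049152023349/1792160394037 ≈ 58.54%


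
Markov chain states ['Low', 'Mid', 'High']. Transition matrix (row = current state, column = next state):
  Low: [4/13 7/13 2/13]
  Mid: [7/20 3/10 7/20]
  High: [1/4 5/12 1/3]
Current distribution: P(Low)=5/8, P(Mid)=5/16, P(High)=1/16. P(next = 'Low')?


P(next=Low) = Σᵢ P(now=i)×P(i→Low)
= 5/8×4/13 + 5/16×7/20 + 1/16×1/4
= 5/26 + 7/64 + 1/64 = 33/104

P = 33/104 ≈ 0.3173


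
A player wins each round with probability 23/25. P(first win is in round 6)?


Geometric: P(X=6) = (1-p)^(k-1)×p = (2/25)^5×23/25 = 736/244140625

P(X=6) = 736/244140625 ≈ 0.00%


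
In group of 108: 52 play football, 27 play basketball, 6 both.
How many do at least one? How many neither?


|A∪B| = 52+27-6 = 73
Neither = 108-73 = 35

At least one: 73; Neither: 35


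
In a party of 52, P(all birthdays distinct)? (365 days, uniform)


P(all different) = Π(365-i)/365 for i=0..51
= (365/365)×(364/365)×...×(314/365)
= 0.021995

P ≈ 0.0220 ≈ 2.20%


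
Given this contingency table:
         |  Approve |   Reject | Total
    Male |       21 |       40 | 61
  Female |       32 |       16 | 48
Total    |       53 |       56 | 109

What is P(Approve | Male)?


P(Approve | Male) = 21/(21+40) = 21/61

P(Approve|Male) = 21/61 ≈ 34.43%


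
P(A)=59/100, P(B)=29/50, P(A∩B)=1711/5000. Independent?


P(A)×P(B) = 1711/5000
P(A∩B) = 1711/5000
Equal ✓ → Independent

Yes, independent


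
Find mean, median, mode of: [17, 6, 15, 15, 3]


Sorted: [3, 6, 15, 15, 17]
Mean = 56/5
Median = 15
Freq: {17: 1, 6: 1, 15: 2, 3: 1}
Mode: [15]

Mean=56/5, Median=15, Mode=15


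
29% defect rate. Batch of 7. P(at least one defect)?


P(all good) = (71/100)^7 = 9095120158391/100000000000000
P(≥1 defect) = 90904879841609/100000000000000

P = 90904879841609/100000000000000 ≈ 90.90%


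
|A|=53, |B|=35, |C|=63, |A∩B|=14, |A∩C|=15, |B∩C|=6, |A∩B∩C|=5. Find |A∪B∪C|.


|A∪B∪C| = 53+35+63-14-15-6+5 = 121

|A∪B∪C| = 121


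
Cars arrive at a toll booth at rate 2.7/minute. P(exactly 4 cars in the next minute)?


Poisson(λ=2.7): P(X=4) = e^(-λ)×λ^k/k!
= e^(-2.7) × 2.7^4 / 4!
≈ 0.06720551274 × 53.1441 / 24 ≈ 0.148816

P(X=4) ≈ 0.148816 ≈ 14.88%


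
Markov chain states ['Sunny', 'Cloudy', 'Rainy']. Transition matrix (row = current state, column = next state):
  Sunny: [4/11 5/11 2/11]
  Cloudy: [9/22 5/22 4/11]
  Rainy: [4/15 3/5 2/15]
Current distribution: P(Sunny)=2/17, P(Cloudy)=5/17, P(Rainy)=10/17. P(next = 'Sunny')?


P(next=Sunny) = Σᵢ P(now=i)×P(i→Sunny)
= 2/17×4/11 + 5/17×9/22 + 10/17×4/15
= 8/187 + 45/374 + 8/51 = 359/1122

P = 359/1122 ≈ 0.3200


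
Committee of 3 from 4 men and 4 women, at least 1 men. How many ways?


Count by #men:
  1M,2W: C(4,1)×C(4,2)=24
  2M,1W: C(4,2)×C(4,1)=24
  3M,0W: C(4,3)×C(4,0)=4
Total = 52

52


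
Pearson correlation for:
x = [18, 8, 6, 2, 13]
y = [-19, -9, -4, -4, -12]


n=5, Σx=47, Σy=-48, Σxy=-602, Σx²=597, Σy²=618
r = (5×(-602) - 47×(-48))/√((5×597 - 47²)(5×618 - (-48)²))
= -754/√(776×786) = -754/√609936 ≈ -754/780.9840 ≈ -0.9654

r ≈ -0.9654


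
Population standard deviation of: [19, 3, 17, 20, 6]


Mean = 65/5 = 13
  (19-13)²=36
  (3-13)²=100
  (17-13)²=16
  (20-13)²=49
  (6-13)²=49
Σ(x-μ)² = 250
σ² = 250/5 = 50

σ = √(50) ≈ 7.0711


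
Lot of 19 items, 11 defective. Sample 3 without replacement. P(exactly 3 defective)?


Hypergeometric: C(11,3)×C(8,0)/C(19,3)
= 165×1/969 = 55/323

P(X=3) = 55/323 ≈ 17.03%


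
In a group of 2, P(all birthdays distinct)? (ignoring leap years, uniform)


P(all different) = Π(365-i)/365 for i=0..1
= (365/365)×(364/365)×...×(364/365)
= 0.997260

P ≈ 0.9973 ≈ 99.73%


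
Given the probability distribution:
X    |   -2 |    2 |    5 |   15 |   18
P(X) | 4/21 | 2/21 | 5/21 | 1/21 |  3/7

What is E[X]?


E[X] = Σ x·P(X=x)
= (-2)×(4/21) + (2)×(2/21) + (5)×(5/21) + (15)×(1/21) + (18)×(3/7)
= 66/7

E[X] = 66/7


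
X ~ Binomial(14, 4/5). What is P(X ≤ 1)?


P(X ≤ 1) = Σ P(X=i) for i=0..1
P(X=0) = 1/6103515625
P(X=1) = 56/6103515625
Sum = 57/6103515625

P(X ≤ 1) = 57/6103515625 ≈ 0.00%


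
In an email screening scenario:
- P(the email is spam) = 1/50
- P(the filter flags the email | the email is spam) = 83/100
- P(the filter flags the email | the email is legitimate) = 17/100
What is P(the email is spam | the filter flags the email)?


Using Bayes' theorem:
P(A|B) = P(B|A)·P(A) / P(B)

P(the filter flags the email) = 83/100 × 1/50 + 17/100 × 49/50
= 83/5000 + 833/5000 = 229/1250

P(the email is spam|the filter flags the email) = (83/5000) / (229/1250) = 83/916

P(the email is spam|the filter flags the email) = 83/916 ≈ 9.06%


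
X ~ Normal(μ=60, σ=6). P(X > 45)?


z = (45-60)/6 = -2.5
P(X > 45) = 1 - P(Z ≤ -2.5) = 1 - 0.0062 = 0.9938

P(X > 45) ≈ 0.9938


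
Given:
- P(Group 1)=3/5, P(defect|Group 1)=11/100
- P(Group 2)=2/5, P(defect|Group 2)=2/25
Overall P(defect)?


P(B) = Σ P(B|Aᵢ)×P(Aᵢ)
  11/100×3/5 = 33/500
  2/25×2/5 = 4/125
Sum = 49/500

P(defect) = 49/500 ≈ 9.80%


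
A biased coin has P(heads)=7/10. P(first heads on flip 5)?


Geometric: P(X=5) = (1-p)^(k-1)×p = (3/10)^4×7/10 = 567/100000

P(X=5) = 567/100000 ≈ 0.57%


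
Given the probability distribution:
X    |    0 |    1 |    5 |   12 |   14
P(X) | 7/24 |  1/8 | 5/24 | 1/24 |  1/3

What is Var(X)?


E[X] = 19/3
E[X²] = 230/3
Var(X) = E[X²] - (E[X])² = 230/3 - 361/9 = 329/9

Var(X) = 329/9 ≈ 36.5556


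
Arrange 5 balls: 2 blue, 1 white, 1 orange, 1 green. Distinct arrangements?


5!/(2!×1!×1!×1!) = 60

60


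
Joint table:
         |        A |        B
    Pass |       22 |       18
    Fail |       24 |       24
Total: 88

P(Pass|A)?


P(Pass|A) = 22/(22+24) = 22/46 = 11/23

P = 11/23 ≈ 47.83%


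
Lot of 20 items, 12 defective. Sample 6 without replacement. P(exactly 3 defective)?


Hypergeometric: C(12,3)×C(8,3)/C(20,6)
= 220×56/38760 = 308/969

P(X=3) = 308/969 ≈ 31.79%


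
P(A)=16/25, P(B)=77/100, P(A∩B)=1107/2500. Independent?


P(A)×P(B) = 308/625
P(A∩B) = 1107/2500
Not equal → NOT independent

No, not independent


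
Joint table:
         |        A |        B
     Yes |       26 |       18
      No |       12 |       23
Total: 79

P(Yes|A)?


P(Yes|A) = 26/(26+12) = 26/38 = 13/19

P = 13/19 ≈ 68.42%


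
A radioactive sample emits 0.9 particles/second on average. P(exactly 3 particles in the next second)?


Poisson(λ=0.9): P(X=3) = e^(-λ)×λ^k/k!
= e^(-0.9) × 0.9^3 / 3!
≈ 0.4065696597 × 0.729 / 6 ≈ 0.049398

P(X=3) ≈ 0.049398 ≈ 4.94%


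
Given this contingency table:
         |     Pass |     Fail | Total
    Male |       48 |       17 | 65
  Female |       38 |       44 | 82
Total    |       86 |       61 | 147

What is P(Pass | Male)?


P(Pass | Male) = 48/(48+17) = 48/65

P(Pass|Male) = 48/65 ≈ 73.85%


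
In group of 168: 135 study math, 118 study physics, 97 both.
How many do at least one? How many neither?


|A∪B| = 135+118-97 = 156
Neither = 168-156 = 12

At least one: 156; Neither: 12


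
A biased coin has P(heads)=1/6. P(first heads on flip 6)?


Geometric: P(X=6) = (1-p)^(k-1)×p = (5/6)^5×1/6 = 3125/46656

P(X=6) = 3125/46656 ≈ 6.70%


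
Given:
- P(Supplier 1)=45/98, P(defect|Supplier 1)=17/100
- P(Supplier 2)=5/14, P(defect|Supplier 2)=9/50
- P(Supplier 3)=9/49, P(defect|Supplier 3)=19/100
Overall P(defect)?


P(B) = Σ P(B|Aᵢ)×P(Aᵢ)
  17/100×45/98 = 153/1960
  9/50×5/14 = 9/140
  19/100×9/49 = 171/4900
Sum = 1737/9800

P(defect) = 1737/9800 ≈ 17.72%


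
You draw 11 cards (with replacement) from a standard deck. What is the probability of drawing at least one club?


P(not a club) = 39/52 = 3/4
P(none in 11 draws) = (3/4)^11 = 177147/4194304
P(≥1 club) = 1 - 177147/4194304 = 4017157/4194304

P = 4017157/4194304 ≈ 95.78%


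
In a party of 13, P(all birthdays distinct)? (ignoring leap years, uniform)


P(all different) = Π(365-i)/365 for i=0..12
= (365/365)×(364/365)×...×(353/365)
= 0.805590

P ≈ 0.8056 ≈ 80.56%


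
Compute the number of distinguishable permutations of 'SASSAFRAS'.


Letters: 9, freq: {'S': 4, 'A': 3, 'F': 1, 'R': 1}
9!/(4!×3!×1!×1!) = 362880/144 = 2520

2520


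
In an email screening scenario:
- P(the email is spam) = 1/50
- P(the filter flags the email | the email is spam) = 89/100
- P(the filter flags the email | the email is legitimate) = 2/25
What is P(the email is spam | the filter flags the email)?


Using Bayes' theorem:
P(A|B) = P(B|A)·P(A) / P(B)

P(the filter flags the email) = 89/100 × 1/50 + 2/25 × 49/50
= 89/5000 + 49/625 = 481/5000

P(the email is spam|the filter flags the email) = (89/5000) / (481/5000) = 89/481

P(the email is spam|the filter flags the email) = 89/481 ≈ 18.50%
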